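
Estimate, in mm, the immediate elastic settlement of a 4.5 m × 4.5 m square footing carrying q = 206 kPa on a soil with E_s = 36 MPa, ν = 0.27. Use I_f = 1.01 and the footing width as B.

Immediate (elastic) settlement: S_e = q·B·(1−ν²)/E_s · I_f.
E_s = 36 MPa = 36000 kPa.
S_e = 206 × 4.5 × (1 − 0.27²) / 36000 × 1.01
    = 206 × 4.5 × 0.9271 / 36000 × 1.01
    = 0.02411 m = 24.11 mm

S_e ≈ 24.1 mm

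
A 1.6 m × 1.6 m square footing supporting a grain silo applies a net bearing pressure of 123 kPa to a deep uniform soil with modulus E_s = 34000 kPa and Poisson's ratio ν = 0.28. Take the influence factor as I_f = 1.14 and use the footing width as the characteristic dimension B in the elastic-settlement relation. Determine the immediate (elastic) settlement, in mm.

S_e ≈ 6.08 mm

Immediate (elastic) settlement: S_e = q·B·(1−ν²)/E_s · I_f.
S_e = 123 × 1.6 × (1 − 0.28²) / 34000 × 1.14
    = 123 × 1.6 × 0.9216 / 34000 × 1.14
    = 0.006081 m = 6.081 mm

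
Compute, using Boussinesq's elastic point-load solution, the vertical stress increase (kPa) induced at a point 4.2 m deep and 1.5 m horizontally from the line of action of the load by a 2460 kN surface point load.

Boussinesq vertical stress below a point load on an elastic half-space:
Δσ_z = 3P/(2πz²) · [1 + (r/z)²]^(−5/2)
r/z = 1.5/4.2 = 0.35714; [1+(r/z)²]^(−5/2) = 0.74073.
Δσ_z = 3×2460/(2π×4.2²) × 0.74073 = 66.585 × 0.74073 = 49.32 kPa

Δσ_z ≈ 49.3 kPa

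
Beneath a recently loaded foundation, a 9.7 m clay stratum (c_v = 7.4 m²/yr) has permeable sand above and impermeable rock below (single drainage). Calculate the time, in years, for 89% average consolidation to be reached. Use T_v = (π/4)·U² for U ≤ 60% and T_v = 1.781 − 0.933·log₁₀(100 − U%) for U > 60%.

Drainage path length: H_d = H = 9.7 m (single drainage).
U > 60%: T_v = 1.781 − 0.933·log₁₀(100 − 89) = 0.80938.
t = T_v·H_d²/c_v = 0.80938×9.7²/7.4 = 10.29 years.

t ≈ 10.3 years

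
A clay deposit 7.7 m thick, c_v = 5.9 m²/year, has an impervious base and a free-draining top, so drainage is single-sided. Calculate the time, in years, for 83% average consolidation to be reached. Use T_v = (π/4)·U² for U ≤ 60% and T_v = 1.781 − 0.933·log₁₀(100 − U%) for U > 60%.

Drainage path length: H_d = H = 7.7 m (single drainage).
U > 60%: T_v = 1.781 − 0.933·log₁₀(100 − 83) = 0.63299.
t = T_v·H_d²/c_v = 0.63299×7.7²/5.9 = 6.361 years.

t ≈ 6.36 years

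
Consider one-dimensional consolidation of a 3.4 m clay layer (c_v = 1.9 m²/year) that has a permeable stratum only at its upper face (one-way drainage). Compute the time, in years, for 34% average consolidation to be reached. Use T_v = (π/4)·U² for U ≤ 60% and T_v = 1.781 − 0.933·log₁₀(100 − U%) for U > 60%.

t ≈ 0.552 years

Drainage path length: H_d = H = 3.4 m (single drainage).
U ≤ 60%: T_v = (π/4)·U² = (π/4)×0.34² = 0.090792.
t = T_v·H_d²/c_v = 0.090792×3.4²/1.9 = 0.5524 years.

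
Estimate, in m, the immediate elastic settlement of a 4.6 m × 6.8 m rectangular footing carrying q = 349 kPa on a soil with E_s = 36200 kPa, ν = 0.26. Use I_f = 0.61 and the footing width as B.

S_e ≈ 0.0252 m

Immediate (elastic) settlement: S_e = q·B·(1−ν²)/E_s · I_f.
S_e = 349 × 4.6 × (1 − 0.26²) / 36200 × 0.61
    = 349 × 4.6 × 0.9324 / 36200 × 0.61
    = 0.02522 m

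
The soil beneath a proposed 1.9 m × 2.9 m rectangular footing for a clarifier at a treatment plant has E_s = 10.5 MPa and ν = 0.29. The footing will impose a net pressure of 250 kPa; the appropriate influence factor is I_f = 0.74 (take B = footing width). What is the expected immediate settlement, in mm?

Immediate (elastic) settlement: S_e = q·B·(1−ν²)/E_s · I_f.
E_s = 10.5 MPa = 10500 kPa.
S_e = 250 × 1.9 × (1 − 0.29²) / 10500 × 0.74
    = 250 × 1.9 × 0.9159 / 10500 × 0.74
    = 0.03066 m = 30.66 mm

S_e ≈ 30.7 mm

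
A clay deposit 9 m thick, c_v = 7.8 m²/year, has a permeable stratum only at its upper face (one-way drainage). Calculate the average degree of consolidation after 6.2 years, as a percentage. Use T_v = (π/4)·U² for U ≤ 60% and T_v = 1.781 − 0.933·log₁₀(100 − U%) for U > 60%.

U ≈ 81.4 %

Drainage path length: H_d = H = 9 m (single drainage).
T_v = c_v·t/H_d² = 7.8×6.2/9² = 0.59704.
T_v = 0.59704 corresponds to the U > 60% branch:
U = 1 − 10^((1.781 − T_v)/0.933)/100 = 0.8142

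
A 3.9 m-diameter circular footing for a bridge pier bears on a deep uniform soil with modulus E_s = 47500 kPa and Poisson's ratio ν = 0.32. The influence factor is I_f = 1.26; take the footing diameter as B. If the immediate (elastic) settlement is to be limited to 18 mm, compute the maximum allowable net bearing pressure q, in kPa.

S_e = q·B·(1−ν²)/E_s · I_f  ⇒  q = S_e·E_s / (B·(1−ν²)·I_f).
q = 0.018 × 47500 / (3.9 × 0.8976 × 1.26) = 193.8 kPa

q ≈ 194 kPa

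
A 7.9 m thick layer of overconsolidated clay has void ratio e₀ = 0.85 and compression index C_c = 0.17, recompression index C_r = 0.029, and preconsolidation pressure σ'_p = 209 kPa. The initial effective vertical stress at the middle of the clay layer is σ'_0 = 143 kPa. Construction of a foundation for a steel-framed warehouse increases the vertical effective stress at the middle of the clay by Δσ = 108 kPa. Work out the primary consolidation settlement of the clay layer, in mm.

Final effective stress: σ'_f = 143 + 108 = 251 kPa.
σ'_f = 251 > σ'_p = 209 kPa, so the stress path crosses the preconsolidation pressure — recompression up to σ'_p, then virgin compression beyond:
S_c = H/(1+e₀)·[C_r·log₁₀(σ'_p/σ'_0) + C_c·log₁₀(σ'_f/σ'_p)]
    = 7.9/1.85 × [0.029×log₁₀(209/143) + 0.17×log₁₀(251/209)]
    = 4.2703 × [0.0047795 + 0.01352] = 0.07814 m

S_c ≈ 78.1 mm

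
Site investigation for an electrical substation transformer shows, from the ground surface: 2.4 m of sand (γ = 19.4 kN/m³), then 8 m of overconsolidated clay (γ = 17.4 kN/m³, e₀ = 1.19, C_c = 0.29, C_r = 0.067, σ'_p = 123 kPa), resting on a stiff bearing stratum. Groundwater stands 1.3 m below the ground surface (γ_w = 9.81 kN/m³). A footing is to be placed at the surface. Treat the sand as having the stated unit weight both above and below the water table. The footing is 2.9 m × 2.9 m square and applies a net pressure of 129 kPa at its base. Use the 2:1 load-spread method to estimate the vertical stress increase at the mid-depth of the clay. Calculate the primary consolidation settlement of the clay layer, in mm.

Mid-depth of clay below the ground surface: z = 2.4 + 8/2 = 6.4 m.
Total vertical stress at mid-clay: σ_v = 19.4×2.4 + 17.4×4 = 116.16 kPa.
Pore pressure: u = 9.81×(6.4 − 1.3) = 50.031 kPa.
Initial effective stress: σ'_0 = σ_v − u = 116.16 − 50.031 = 66.129 kPa.
Stress increase at mid-clay by the 2:1 spreading method:
Δσ = qBL/((B+z)(L+z)) = 129×2.9×2.9/((2.9+6.4)(2.9+6.4)) = 12.544 kPa
Final effective stress: σ'_f = 66.129 + 12.544 = 78.673 kPa.
σ'_f = 78.673 ≤ σ'_p = 123 kPa, so the clay remains overconsolidated and only the recompression index applies:
S_c = C_r·H/(1+e₀)·log₁₀(σ'_f/σ'_0) = 0.067×8/2.19×log₁₀(78.673/66.129)
    = 0.24475 × 0.075434 = 0.01846 m

S_c ≈ 18.5 mm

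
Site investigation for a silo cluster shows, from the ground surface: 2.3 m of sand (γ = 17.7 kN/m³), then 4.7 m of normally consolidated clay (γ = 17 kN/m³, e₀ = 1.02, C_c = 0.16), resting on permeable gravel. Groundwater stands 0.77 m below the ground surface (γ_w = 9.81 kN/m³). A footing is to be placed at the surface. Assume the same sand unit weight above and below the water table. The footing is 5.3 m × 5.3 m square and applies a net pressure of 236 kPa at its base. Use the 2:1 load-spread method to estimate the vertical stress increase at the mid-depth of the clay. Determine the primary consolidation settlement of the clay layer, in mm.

Mid-depth of clay below the ground surface: z = 2.3 + 4.7/2 = 4.65 m.
Total vertical stress at mid-clay: σ_v = 17.7×2.3 + 17×2.35 = 80.66 kPa.
Pore pressure: u = 9.81×(4.65 − 0.77) = 38.063 kPa.
Initial effective stress: σ'_0 = σ_v − u = 80.66 − 38.063 = 42.597 kPa.
Stress increase at mid-clay by the 2:1 spreading method:
Δσ = qBL/((B+z)(L+z)) = 236×5.3×5.3/((5.3+4.65)(5.3+4.65)) = 66.96 kPa
Final effective stress: σ'_f = σ'_0 + Δσ = 42.597 + 66.96 = 109.56 kPa.
Normally consolidated clay, so the full stress increment lies on the virgin compression line:
S_c = C_c·H/(1+e₀)·log₁₀(σ'_f/σ'_0) = 0.16×4.7/(1+1.02)×log₁₀(109.56/42.597)
    = 0.37228 × 0.41027 = 0.1527 m

S_c ≈ 153 mm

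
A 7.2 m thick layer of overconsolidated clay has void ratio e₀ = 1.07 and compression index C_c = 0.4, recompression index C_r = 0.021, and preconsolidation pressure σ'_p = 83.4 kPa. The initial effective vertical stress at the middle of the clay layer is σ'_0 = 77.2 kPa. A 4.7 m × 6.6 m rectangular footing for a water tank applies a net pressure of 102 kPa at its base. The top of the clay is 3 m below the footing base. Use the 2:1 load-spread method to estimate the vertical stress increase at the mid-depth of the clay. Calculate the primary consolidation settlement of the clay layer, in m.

Mid-depth of clay below the footing base: z = 3 + 7.2/2 = 6.6 m.
Stress increase at mid-clay by the 2:1 spreading method:
Δσ = qBL/((B+z)(L+z)) = 102×4.7×6.6/((4.7+6.6)(6.6+6.6)) = 21.212 kPa
Final effective stress: σ'_f = 77.2 + 21.212 = 98.412 kPa.
σ'_f = 98.412 > σ'_p = 83.4 kPa, so the stress path crosses the preconsolidation pressure — recompression up to σ'_p, then virgin compression beyond:
S_c = H/(1+e₀)·[C_r·log₁₀(σ'_p/σ'_0) + C_c·log₁₀(σ'_f/σ'_p)]
    = 7.2/2.07 × [0.021×log₁₀(83.4/77.2) + 0.4×log₁₀(98.412/83.4)]
    = 3.4783 × [0.00070452 + 0.028753] = 0.1025 m

S_c ≈ 0.102 m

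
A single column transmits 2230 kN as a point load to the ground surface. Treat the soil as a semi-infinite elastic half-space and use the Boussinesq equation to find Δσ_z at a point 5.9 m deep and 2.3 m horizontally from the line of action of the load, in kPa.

Boussinesq vertical stress below a point load on an elastic half-space:
Δσ_z = 3P/(2πz²) · [1 + (r/z)²]^(−5/2)
r/z = 2.3/5.9 = 0.38983; [1+(r/z)²]^(−5/2) = 0.7021.
Δσ_z = 3×2230/(2π×5.9²) × 0.7021 = 30.587 × 0.7021 = 21.48 kPa

Δσ_z ≈ 21.5 kPa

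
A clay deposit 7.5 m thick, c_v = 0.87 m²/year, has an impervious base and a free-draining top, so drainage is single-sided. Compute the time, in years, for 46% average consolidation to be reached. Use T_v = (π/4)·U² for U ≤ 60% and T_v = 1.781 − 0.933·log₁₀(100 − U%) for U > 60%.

t ≈ 10.7 years

Drainage path length: H_d = H = 7.5 m (single drainage).
U ≤ 60%: T_v = (π/4)·U² = (π/4)×0.46² = 0.16619.
t = T_v·H_d²/c_v = 0.16619×7.5²/0.87 = 10.75 years.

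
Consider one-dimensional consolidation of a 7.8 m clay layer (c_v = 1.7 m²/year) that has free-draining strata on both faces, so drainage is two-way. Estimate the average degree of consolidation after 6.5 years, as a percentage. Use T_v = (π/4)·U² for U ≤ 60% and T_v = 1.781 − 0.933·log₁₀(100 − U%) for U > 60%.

Drainage path length: H_d = H/2 = 3.9 m (double drainage).
T_v = c_v·t/H_d² = 1.7×6.5/3.9² = 0.7265.
T_v = 0.7265 corresponds to the U > 60% branch:
U = 1 − 10^((1.781 − T_v)/0.933)/100 = 0.865

U ≈ 86.5 %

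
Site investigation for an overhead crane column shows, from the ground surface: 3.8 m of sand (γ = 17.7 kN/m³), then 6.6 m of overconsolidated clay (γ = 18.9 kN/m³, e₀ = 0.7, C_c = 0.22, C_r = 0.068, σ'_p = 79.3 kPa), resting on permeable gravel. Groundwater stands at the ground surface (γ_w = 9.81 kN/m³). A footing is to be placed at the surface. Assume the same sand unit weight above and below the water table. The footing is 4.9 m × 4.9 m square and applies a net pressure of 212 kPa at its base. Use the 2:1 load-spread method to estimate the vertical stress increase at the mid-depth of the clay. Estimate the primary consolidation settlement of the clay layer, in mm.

S_c ≈ 100 mm

Mid-depth of clay below the ground surface: z = 3.8 + 6.6/2 = 7.1 m.
Total vertical stress at mid-clay: σ_v = 17.7×3.8 + 18.9×3.3 = 129.63 kPa.
Pore pressure: u = 9.81×(7.1 − 0) = 69.651 kPa.
Initial effective stress: σ'_0 = σ_v − u = 129.63 − 69.651 = 59.979 kPa.
Stress increase at mid-clay by the 2:1 spreading method:
Δσ = qBL/((B+z)(L+z)) = 212×4.9×4.9/((4.9+7.1)(4.9+7.1)) = 35.348 kPa
Final effective stress: σ'_f = 59.979 + 35.348 = 95.327 kPa.
σ'_f = 95.327 > σ'_p = 79.3 kPa, so the stress path crosses the preconsolidation pressure — recompression up to σ'_p, then virgin compression beyond:
S_c = H/(1+e₀)·[C_r·log₁₀(σ'_p/σ'_0) + C_c·log₁₀(σ'_f/σ'_p)]
    = 6.6/1.7 × [0.068×log₁₀(79.3/59.979) + 0.22×log₁₀(95.327/79.3)]
    = 3.8824 × [0.0082466 + 0.017587] = 0.1003 m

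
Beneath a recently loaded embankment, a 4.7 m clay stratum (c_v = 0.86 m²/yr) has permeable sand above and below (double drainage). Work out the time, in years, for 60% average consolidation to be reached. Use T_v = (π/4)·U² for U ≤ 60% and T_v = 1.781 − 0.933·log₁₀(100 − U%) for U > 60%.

Drainage path length: H_d = H/2 = 2.35 m (double drainage).
U ≤ 60%: T_v = (π/4)·U² = (π/4)×0.6² = 0.28274.
t = T_v·H_d²/c_v = 0.28274×2.35²/0.86 = 1.816 years.

t ≈ 1.82 years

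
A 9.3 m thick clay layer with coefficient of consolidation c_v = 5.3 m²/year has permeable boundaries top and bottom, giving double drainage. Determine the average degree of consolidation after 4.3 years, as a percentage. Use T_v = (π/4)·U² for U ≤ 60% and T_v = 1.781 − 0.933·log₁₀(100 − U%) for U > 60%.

U ≈ 94 %

Drainage path length: H_d = H/2 = 4.65 m (double drainage).
T_v = c_v·t/H_d² = 5.3×4.3/4.65² = 1.054.
T_v = 1.054 corresponds to the U > 60% branch:
U = 1 − 10^((1.781 − T_v)/0.933)/100 = 0.9399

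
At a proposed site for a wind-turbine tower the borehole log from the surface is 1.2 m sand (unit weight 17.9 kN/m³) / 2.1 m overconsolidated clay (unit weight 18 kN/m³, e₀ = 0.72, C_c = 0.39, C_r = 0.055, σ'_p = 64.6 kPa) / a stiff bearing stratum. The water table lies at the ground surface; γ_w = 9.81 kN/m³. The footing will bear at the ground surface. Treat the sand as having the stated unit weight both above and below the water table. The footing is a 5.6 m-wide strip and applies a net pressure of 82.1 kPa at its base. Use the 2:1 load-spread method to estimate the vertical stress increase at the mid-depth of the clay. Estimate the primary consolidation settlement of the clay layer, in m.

Mid-depth of clay below the ground surface: z = 1.2 + 2.1/2 = 2.25 m.
Total vertical stress at mid-clay: σ_v = 17.9×1.2 + 18×1.05 = 40.38 kPa.
Pore pressure: u = 9.81×(2.25 − 0) = 22.073 kPa.
Initial effective stress: σ'_0 = σ_v − u = 40.38 − 22.073 = 18.307 kPa.
Stress increase at mid-clay by the 2:1 spreading method:
Δσ = qB/(B+z) = 82.1×5.6/(5.6+2.25) = 58.568 kPa
Final effective stress: σ'_f = 18.307 + 58.568 = 76.875 kPa.
σ'_f = 76.875 > σ'_p = 64.6 kPa, so the stress path crosses the preconsolidation pressure — recompression up to σ'_p, then virgin compression beyond:
S_c = H/(1+e₀)·[C_r·log₁₀(σ'_p/σ'_0) + C_c·log₁₀(σ'_f/σ'_p)]
    = 2.1/1.72 × [0.055×log₁₀(64.6/18.307) + 0.39×log₁₀(76.875/64.6)]
    = 1.2209 × [0.030119 + 0.029466] = 0.07275 m

S_c ≈ 0.0727 m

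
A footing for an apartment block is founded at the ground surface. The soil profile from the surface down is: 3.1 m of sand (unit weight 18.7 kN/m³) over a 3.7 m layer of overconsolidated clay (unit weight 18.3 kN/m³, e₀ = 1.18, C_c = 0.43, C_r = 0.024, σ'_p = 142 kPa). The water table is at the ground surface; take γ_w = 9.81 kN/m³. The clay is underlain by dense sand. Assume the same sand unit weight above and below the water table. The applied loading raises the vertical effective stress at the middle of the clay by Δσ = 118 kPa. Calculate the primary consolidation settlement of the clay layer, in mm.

Mid-depth of clay below the ground surface: z = 3.1 + 3.7/2 = 4.95 m.
Total vertical stress at mid-clay: σ_v = 18.7×3.1 + 18.3×1.85 = 91.825 kPa.
Pore pressure: u = 9.81×(4.95 − 0) = 48.56 kPa.
Initial effective stress: σ'_0 = σ_v − u = 91.825 − 48.56 = 43.265 kPa.
Final effective stress: σ'_f = 43.265 + 118 = 161.26 kPa.
σ'_f = 161.26 > σ'_p = 142 kPa, so the stress path crosses the preconsolidation pressure — recompression up to σ'_p, then virgin compression beyond:
S_c = H/(1+e₀)·[C_r·log₁₀(σ'_p/σ'_0) + C_c·log₁₀(σ'_f/σ'_p)]
    = 3.7/2.18 × [0.024×log₁₀(142/43.265) + 0.43×log₁₀(161.26/142)]
    = 1.6972 × [0.012388 + 0.023752] = 0.06134 m

S_c ≈ 61.3 mm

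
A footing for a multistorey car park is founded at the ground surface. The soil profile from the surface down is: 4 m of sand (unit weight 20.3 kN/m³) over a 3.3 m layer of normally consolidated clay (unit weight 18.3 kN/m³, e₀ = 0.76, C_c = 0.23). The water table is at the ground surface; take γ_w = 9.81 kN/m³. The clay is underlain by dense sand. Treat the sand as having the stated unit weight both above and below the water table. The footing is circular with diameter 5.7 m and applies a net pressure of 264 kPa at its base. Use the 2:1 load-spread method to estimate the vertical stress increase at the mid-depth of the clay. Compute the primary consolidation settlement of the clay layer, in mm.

Mid-depth of clay below the ground surface: z = 4 + 3.3/2 = 5.65 m.
Total vertical stress at mid-clay: σ_v = 20.3×4 + 18.3×1.65 = 111.4 kPa.
Pore pressure: u = 9.81×(5.65 − 0) = 55.427 kPa.
Initial effective stress: σ'_0 = σ_v − u = 111.4 − 55.427 = 55.973 kPa.
Stress increase at mid-clay by the 2:1 spreading method:
Δσ ≈ qD²/(D+z)² = 264×5.7²/(5.7+5.65)² = 66.583 kPa
Final effective stress: σ'_f = σ'_0 + Δσ = 55.973 + 66.583 = 122.56 kPa.
Normally consolidated clay, so the full stress increment lies on the virgin compression line:
S_c = C_c·H/(1+e₀)·log₁₀(σ'_f/σ'_0) = 0.23×3.3/(1+0.76)×log₁₀(122.56/55.973)
    = 0.43125 × 0.34037 = 0.1468 m

S_c ≈ 147 mm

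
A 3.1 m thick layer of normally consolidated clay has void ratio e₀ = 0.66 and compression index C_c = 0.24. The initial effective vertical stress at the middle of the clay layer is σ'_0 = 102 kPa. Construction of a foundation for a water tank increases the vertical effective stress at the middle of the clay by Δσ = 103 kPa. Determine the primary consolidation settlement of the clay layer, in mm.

S_c ≈ 136 mm

Final effective stress: σ'_f = σ'_0 + Δσ = 102 + 103 = 205 kPa.
Normally consolidated clay, so the full stress increment lies on the virgin compression line:
S_c = C_c·H/(1+e₀)·log₁₀(σ'_f/σ'_0) = 0.24×3.1/(1+0.66)×log₁₀(205/102)
    = 0.44819 × 0.30315 = 0.1359 m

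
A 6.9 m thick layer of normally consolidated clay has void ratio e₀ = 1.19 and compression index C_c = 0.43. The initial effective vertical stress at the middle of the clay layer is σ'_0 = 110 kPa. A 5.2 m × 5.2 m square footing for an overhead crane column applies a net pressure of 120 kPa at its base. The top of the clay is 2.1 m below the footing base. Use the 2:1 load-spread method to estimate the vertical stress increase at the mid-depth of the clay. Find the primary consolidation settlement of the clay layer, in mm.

Mid-depth of clay below the footing base: z = 2.1 + 6.9/2 = 5.55 m.
Stress increase at mid-clay by the 2:1 spreading method:
Δσ = qBL/((B+z)(L+z)) = 120×5.2×5.2/((5.2+5.55)(5.2+5.55)) = 28.078 kPa
Final effective stress: σ'_f = σ'_0 + Δσ = 110 + 28.078 = 138.08 kPa.
Normally consolidated clay, so the full stress increment lies on the virgin compression line:
S_c = C_c·H/(1+e₀)·log₁₀(σ'_f/σ'_0) = 0.43×6.9/(1+1.19)×log₁₀(138.08/110)
    = 1.3548 × 0.098738 = 0.1338 m

S_c ≈ 134 mm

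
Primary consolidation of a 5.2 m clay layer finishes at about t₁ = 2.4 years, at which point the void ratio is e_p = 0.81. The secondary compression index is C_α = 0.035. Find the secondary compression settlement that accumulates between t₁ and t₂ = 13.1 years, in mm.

S_s ≈ 74.1 mm

Secondary compression: S_s = C_α·H/(1+e_p)·log₁₀(t₂/t₁)
S_s = 0.035×5.2/(1+0.81)×log₁₀(13.1/2.4)
    = 0.1006 × 0.7371 = 0.07411 m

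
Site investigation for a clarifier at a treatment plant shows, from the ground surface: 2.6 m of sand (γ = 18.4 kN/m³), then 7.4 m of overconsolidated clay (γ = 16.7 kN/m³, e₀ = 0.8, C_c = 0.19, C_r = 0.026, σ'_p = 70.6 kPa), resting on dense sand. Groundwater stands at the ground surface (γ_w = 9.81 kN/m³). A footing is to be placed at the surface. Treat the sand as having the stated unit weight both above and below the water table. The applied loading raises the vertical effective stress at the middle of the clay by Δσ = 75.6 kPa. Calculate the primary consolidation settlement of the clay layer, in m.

Mid-depth of clay below the ground surface: z = 2.6 + 7.4/2 = 6.3 m.
Total vertical stress at mid-clay: σ_v = 18.4×2.6 + 16.7×3.7 = 109.63 kPa.
Pore pressure: u = 9.81×(6.3 − 0) = 61.803 kPa.
Initial effective stress: σ'_0 = σ_v − u = 109.63 − 61.803 = 47.827 kPa.
Final effective stress: σ'_f = 47.827 + 75.6 = 123.43 kPa.
σ'_f = 123.43 > σ'_p = 70.6 kPa, so the stress path crosses the preconsolidation pressure — recompression up to σ'_p, then virgin compression beyond:
S_c = H/(1+e₀)·[C_r·log₁₀(σ'_p/σ'_0) + C_c·log₁₀(σ'_f/σ'_p)]
    = 7.4/1.8 × [0.026×log₁₀(70.6/47.827) + 0.19×log₁₀(123.43/70.6)]
    = 4.1111 × [0.0043974 + 0.046097] = 0.2076 m

S_c ≈ 0.208 m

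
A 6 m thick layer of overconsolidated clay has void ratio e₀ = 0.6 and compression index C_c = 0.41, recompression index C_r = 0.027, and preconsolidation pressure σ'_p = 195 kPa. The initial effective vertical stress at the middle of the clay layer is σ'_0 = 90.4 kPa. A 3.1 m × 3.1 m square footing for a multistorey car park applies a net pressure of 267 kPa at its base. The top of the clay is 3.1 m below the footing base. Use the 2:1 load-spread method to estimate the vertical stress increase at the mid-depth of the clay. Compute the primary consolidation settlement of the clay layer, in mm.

S_c ≈ 12.7 mm

Mid-depth of clay below the footing base: z = 3.1 + 6/2 = 6.1 m.
Stress increase at mid-clay by the 2:1 spreading method:
Δσ = qBL/((B+z)(L+z)) = 267×3.1×3.1/((3.1+6.1)(3.1+6.1)) = 30.315 kPa
Final effective stress: σ'_f = 90.4 + 30.315 = 120.72 kPa.
σ'_f = 120.72 ≤ σ'_p = 195 kPa, so the clay remains overconsolidated and only the recompression index applies:
S_c = C_r·H/(1+e₀)·log₁₀(σ'_f/σ'_0) = 0.027×6/1.6×log₁₀(120.72/90.4)
    = 0.10125 × 0.12561 = 0.01272 m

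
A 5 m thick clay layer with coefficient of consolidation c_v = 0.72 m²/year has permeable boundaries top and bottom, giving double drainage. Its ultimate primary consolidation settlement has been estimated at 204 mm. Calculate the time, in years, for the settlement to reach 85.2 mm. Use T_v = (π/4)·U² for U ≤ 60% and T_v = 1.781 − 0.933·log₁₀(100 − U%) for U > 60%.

Drainage path length: H_d = H/2 = 2.5 m (double drainage).
U = S(t)/S_ult = 85.2/204 = 0.4176.
U ≤ 60%: T_v = (π/4)·U² = (π/4)×0.41765² = 0.137.
t = T_v·H_d²/c_v = 0.137×2.5²/0.72 = 1.189 years.

t ≈ 1.19 years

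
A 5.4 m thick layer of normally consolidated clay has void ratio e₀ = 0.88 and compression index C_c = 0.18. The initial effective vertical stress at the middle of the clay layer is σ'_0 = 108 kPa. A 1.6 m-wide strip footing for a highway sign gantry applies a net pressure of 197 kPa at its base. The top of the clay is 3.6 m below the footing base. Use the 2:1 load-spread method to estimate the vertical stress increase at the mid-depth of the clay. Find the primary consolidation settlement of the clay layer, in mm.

Mid-depth of clay below the footing base: z = 3.6 + 5.4/2 = 6.3 m.
Stress increase at mid-clay by the 2:1 spreading method:
Δσ = qB/(B+z) = 197×1.6/(1.6+6.3) = 39.899 kPa
Final effective stress: σ'_f = σ'_0 + Δσ = 108 + 39.899 = 147.9 kPa.
Normally consolidated clay, so the full stress increment lies on the virgin compression line:
S_c = C_c·H/(1+e₀)·log₁₀(σ'_f/σ'_0) = 0.18×5.4/(1+0.88)×log₁₀(147.9/108)
    = 0.51702 × 0.13654 = 0.07059 m

S_c ≈ 70.6 mm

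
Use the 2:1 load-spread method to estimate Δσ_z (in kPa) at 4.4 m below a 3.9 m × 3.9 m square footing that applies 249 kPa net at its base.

Δσ_z ≈ 55 kPa

By the 2:1 method the load spreads at 1 horizontal : 2 vertical, so at depth z the loaded area has grown by z in each plan dimension:
Δσ = qBL/((B+z)(L+z)) = 249×3.9×3.9/((3.9+4.4)(3.9+4.4)) = 54.976 kPa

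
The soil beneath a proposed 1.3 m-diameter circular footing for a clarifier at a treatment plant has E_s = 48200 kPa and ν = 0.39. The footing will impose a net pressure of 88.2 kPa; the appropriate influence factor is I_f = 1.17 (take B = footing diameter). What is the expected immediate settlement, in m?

S_e ≈ 0.00236 m

Immediate (elastic) settlement: S_e = q·B·(1−ν²)/E_s · I_f.
S_e = 88.2 × 1.3 × (1 − 0.39²) / 48200 × 1.17
    = 88.2 × 1.3 × 0.8479 / 48200 × 1.17
    = 0.00236 m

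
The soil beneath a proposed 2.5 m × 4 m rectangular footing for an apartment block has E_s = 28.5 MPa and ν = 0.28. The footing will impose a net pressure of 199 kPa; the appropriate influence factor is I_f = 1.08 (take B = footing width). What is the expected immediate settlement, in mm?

S_e ≈ 17.4 mm

Immediate (elastic) settlement: S_e = q·B·(1−ν²)/E_s · I_f.
E_s = 28.5 MPa = 28500 kPa.
S_e = 199 × 2.5 × (1 − 0.28²) / 28500 × 1.08
    = 199 × 2.5 × 0.9216 / 28500 × 1.08
    = 0.01737 m = 17.37 mm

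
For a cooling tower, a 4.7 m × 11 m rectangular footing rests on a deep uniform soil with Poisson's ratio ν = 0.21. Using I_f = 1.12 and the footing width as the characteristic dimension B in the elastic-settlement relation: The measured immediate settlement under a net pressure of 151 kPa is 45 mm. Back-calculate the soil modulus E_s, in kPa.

E_s ≈ 16900 kPa

S_e = q·B·(1−ν²)/E_s · I_f  ⇒  E_s = q·B·(1−ν²)·I_f / S_e.
E_s = 151 × 4.7 × 0.9559 × 1.12 / 0.045 = 16880 kPa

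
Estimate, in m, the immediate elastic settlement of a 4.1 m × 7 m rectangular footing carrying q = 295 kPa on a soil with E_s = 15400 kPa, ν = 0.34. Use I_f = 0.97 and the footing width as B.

Immediate (elastic) settlement: S_e = q·B·(1−ν²)/E_s · I_f.
S_e = 295 × 4.1 × (1 − 0.34²) / 15400 × 0.97
    = 295 × 4.1 × 0.8844 / 15400 × 0.97
    = 0.06738 m

S_e ≈ 0.0674 m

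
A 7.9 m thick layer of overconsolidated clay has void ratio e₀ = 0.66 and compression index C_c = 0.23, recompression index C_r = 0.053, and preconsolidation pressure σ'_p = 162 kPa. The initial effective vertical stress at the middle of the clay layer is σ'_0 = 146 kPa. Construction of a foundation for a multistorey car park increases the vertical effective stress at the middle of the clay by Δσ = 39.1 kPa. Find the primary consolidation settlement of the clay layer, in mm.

Final effective stress: σ'_f = 146 + 39.1 = 185.1 kPa.
σ'_f = 185.1 > σ'_p = 162 kPa, so the stress path crosses the preconsolidation pressure — recompression up to σ'_p, then virgin compression beyond:
S_c = H/(1+e₀)·[C_r·log₁₀(σ'_p/σ'_0) + C_c·log₁₀(σ'_f/σ'_p)]
    = 7.9/1.66 × [0.053×log₁₀(162/146) + 0.23×log₁₀(185.1/162)]
    = 4.759 × [0.0023936 + 0.013315] = 0.07476 m

S_c ≈ 74.8 mm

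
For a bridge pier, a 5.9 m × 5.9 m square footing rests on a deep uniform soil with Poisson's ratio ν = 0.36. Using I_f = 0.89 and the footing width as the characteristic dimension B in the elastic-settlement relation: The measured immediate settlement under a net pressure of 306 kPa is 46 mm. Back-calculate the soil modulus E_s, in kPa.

S_e = q·B·(1−ν²)/E_s · I_f  ⇒  E_s = q·B·(1−ν²)·I_f / S_e.
E_s = 306 × 5.9 × 0.8704 × 0.89 / 0.046 = 30400 kPa

E_s ≈ 30400 kPa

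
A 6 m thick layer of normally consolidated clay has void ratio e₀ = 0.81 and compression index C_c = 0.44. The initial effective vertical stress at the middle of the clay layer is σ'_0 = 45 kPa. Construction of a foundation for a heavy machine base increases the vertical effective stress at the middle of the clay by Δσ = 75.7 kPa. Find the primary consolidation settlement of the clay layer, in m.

Final effective stress: σ'_f = σ'_0 + Δσ = 45 + 75.7 = 120.7 kPa.
Normally consolidated clay, so the full stress increment lies on the virgin compression line:
S_c = C_c·H/(1+e₀)·log₁₀(σ'_f/σ'_0) = 0.44×6/(1+0.81)×log₁₀(120.7/45)
    = 1.4586 × 0.42849 = 0.625 m

S_c ≈ 0.625 m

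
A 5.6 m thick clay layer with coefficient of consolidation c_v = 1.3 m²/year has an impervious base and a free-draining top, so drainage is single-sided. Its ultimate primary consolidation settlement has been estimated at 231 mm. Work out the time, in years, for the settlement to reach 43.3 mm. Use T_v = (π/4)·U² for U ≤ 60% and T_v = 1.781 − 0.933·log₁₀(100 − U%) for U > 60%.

t ≈ 0.666 years

Drainage path length: H_d = H = 5.6 m (single drainage).
U = S(t)/S_ult = 43.3/231 = 0.1874.
U ≤ 60%: T_v = (π/4)·U² = (π/4)×0.18745² = 0.027596.
t = T_v·H_d²/c_v = 0.027596×5.6²/1.3 = 0.6657 years.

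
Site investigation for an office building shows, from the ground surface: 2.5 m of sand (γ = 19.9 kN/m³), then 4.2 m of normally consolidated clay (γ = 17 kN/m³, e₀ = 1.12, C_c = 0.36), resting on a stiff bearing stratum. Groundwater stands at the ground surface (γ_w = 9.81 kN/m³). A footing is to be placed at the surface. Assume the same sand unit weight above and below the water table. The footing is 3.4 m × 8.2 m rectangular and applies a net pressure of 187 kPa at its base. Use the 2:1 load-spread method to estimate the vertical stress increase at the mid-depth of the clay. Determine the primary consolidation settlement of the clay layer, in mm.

S_c ≈ 253 mm

Mid-depth of clay below the ground surface: z = 2.5 + 4.2/2 = 4.6 m.
Total vertical stress at mid-clay: σ_v = 19.9×2.5 + 17×2.1 = 85.45 kPa.
Pore pressure: u = 9.81×(4.6 − 0) = 45.126 kPa.
Initial effective stress: σ'_0 = σ_v − u = 85.45 − 45.126 = 40.324 kPa.
Stress increase at mid-clay by the 2:1 spreading method:
Δσ = qBL/((B+z)(L+z)) = 187×3.4×8.2/((3.4+4.6)(8.2+4.6)) = 50.914 kPa
Final effective stress: σ'_f = σ'_0 + Δσ = 40.324 + 50.914 = 91.238 kPa.
Normally consolidated clay, so the full stress increment lies on the virgin compression line:
S_c = C_c·H/(1+e₀)·log₁₀(σ'_f/σ'_0) = 0.36×4.2/(1+1.12)×log₁₀(91.238/40.324)
    = 0.71321 × 0.35461 = 0.2529 m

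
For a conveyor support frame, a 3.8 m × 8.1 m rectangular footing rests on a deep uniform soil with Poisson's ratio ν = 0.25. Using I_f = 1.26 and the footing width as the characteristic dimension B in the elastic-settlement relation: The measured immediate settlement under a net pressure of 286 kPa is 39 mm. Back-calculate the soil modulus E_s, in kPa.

E_s ≈ 32900 kPa

S_e = q·B·(1−ν²)/E_s · I_f  ⇒  E_s = q·B·(1−ν²)·I_f / S_e.
E_s = 286 × 3.8 × 0.9375 × 1.26 / 0.039 = 32920 kPa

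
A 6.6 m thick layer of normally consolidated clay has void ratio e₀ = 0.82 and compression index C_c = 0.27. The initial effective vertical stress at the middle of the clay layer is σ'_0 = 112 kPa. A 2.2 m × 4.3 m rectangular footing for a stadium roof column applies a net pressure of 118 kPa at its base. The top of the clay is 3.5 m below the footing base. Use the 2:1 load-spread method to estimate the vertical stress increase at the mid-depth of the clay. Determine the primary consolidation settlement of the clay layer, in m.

Mid-depth of clay below the footing base: z = 3.5 + 6.6/2 = 6.8 m.
Stress increase at mid-clay by the 2:1 spreading method:
Δσ = qBL/((B+z)(L+z)) = 118×2.2×4.3/((2.2+6.8)(4.3+6.8)) = 11.174 kPa
Final effective stress: σ'_f = σ'_0 + Δσ = 112 + 11.174 = 123.17 kPa.
Normally consolidated clay, so the full stress increment lies on the virgin compression line:
S_c = C_c·H/(1+e₀)·log₁₀(σ'_f/σ'_0) = 0.27×6.6/(1+0.82)×log₁₀(123.17/112)
    = 0.97912 × 0.041287 = 0.04042 m

S_c ≈ 0.0404 m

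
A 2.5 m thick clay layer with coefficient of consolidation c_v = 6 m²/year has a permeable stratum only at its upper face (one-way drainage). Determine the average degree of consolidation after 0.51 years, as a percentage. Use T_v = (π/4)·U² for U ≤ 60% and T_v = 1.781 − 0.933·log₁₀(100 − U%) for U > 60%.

Drainage path length: H_d = H = 2.5 m (single drainage).
T_v = c_v·t/H_d² = 6×0.51/2.5² = 0.4896.
T_v = 0.4896 corresponds to the U > 60% branch:
U = 1 − 10^((1.781 − T_v)/0.933)/100 = 0.7578

U ≈ 75.8 %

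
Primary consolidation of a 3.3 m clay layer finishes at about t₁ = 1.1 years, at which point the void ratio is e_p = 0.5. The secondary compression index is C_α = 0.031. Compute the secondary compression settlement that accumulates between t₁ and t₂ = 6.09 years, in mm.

S_s ≈ 50.7 mm

Secondary compression: S_s = C_α·H/(1+e_p)·log₁₀(t₂/t₁)
S_s = 0.031×3.3/(1+0.5)×log₁₀(6.09/1.1)
    = 0.0682 × 0.7432 = 0.05069 m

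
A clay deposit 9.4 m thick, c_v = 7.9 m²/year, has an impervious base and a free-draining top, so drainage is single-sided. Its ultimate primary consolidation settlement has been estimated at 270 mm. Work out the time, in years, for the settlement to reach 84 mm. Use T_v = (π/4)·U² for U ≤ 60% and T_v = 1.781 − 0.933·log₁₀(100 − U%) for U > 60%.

Drainage path length: H_d = H = 9.4 m (single drainage).
U = S(t)/S_ult = 84/270 = 0.3111.
U ≤ 60%: T_v = (π/4)·U² = (π/4)×0.31111² = 0.076019.
t = T_v·H_d²/c_v = 0.076019×9.4²/7.9 = 0.8503 years.

t ≈ 0.85 years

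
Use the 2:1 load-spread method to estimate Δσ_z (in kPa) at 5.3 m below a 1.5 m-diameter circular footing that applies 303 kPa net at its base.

Δσ_z ≈ 14.7 kPa

By the 2:1 method the load spreads at 1 horizontal : 2 vertical, so at depth z the loaded area has grown by z in each plan dimension:
Δσ ≈ qD²/(D+z)² = 303×1.5²/(1.5+5.3)² = 14.744 kPa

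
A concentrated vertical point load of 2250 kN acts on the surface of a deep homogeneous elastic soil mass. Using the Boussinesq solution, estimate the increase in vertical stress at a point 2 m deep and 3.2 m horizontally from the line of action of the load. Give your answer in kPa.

Δσ_z ≈ 11.2 kPa

Boussinesq vertical stress below a point load on an elastic half-space:
Δσ_z = 3P/(2πz²) · [1 + (r/z)²]^(−5/2)
r/z = 3.2/2 = 1.6; [1+(r/z)²]^(−5/2) = 0.041819.
Δσ_z = 3×2250/(2π×2²) × 0.041819 = 268.57 × 0.041819 = 11.23 kPa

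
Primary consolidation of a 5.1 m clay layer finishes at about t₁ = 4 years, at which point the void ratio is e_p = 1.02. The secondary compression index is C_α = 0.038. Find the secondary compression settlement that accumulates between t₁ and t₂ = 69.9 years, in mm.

S_s ≈ 119 mm

Secondary compression: S_s = C_α·H/(1+e_p)·log₁₀(t₂/t₁)
S_s = 0.038×5.1/(1+1.02)×log₁₀(69.9/4)
    = 0.09594 × 1.242 = 0.1192 m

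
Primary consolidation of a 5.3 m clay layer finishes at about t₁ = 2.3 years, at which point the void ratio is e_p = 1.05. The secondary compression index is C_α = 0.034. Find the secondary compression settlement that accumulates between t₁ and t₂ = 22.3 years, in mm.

Secondary compression: S_s = C_α·H/(1+e_p)·log₁₀(t₂/t₁)
S_s = 0.034×5.3/(1+1.05)×log₁₀(22.3/2.3)
    = 0.0879 × 0.9866 = 0.08672 m

S_s ≈ 86.7 mm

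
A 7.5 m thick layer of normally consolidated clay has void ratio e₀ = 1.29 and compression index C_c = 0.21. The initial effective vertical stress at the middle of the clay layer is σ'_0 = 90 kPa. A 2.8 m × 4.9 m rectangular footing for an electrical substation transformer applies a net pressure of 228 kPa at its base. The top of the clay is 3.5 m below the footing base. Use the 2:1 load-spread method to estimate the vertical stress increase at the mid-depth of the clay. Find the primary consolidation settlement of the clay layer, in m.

Mid-depth of clay below the footing base: z = 3.5 + 7.5/2 = 7.25 m.
Stress increase at mid-clay by the 2:1 spreading method:
Δσ = qBL/((B+z)(L+z)) = 228×2.8×4.9/((2.8+7.25)(4.9+7.25)) = 25.618 kPa
Final effective stress: σ'_f = σ'_0 + Δσ = 90 + 25.618 = 115.62 kPa.
Normally consolidated clay, so the full stress increment lies on the virgin compression line:
S_c = C_c·H/(1+e₀)·log₁₀(σ'_f/σ'_0) = 0.21×7.5/(1+1.29)×log₁₀(115.62/90)
    = 0.68777 × 0.10879 = 0.07482 m

S_c ≈ 0.0748 m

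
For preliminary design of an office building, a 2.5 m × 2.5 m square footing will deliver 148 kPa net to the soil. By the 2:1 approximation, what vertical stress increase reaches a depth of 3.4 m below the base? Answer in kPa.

By the 2:1 method the load spreads at 1 horizontal : 2 vertical, so at depth z the loaded area has grown by z in each plan dimension:
Δσ = qBL/((B+z)(L+z)) = 148×2.5×2.5/((2.5+3.4)(2.5+3.4)) = 26.573 kPa

Δσ_z ≈ 26.6 kPa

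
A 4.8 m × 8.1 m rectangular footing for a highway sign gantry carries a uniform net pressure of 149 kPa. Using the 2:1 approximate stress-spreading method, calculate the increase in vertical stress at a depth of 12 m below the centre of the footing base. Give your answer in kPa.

Δσ_z ≈ 17.2 kPa

By the 2:1 method the load spreads at 1 horizontal : 2 vertical, so at depth z the loaded area has grown by z in each plan dimension:
Δσ = qBL/((B+z)(L+z)) = 149×4.8×8.1/((4.8+12)(8.1+12)) = 17.156 kPa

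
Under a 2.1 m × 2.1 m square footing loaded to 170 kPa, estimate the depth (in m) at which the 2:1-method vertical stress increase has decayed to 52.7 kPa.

z ≈ 1.67 m

2:1 spreading — at depth z the loaded area has grown by z in each plan dimension:
qB²/(B+z)² = Δσ_z ⇒ z = B(√(q/Δσ_z) − 1) = 2.1×(√(170/52.7) − 1) = 1.672 m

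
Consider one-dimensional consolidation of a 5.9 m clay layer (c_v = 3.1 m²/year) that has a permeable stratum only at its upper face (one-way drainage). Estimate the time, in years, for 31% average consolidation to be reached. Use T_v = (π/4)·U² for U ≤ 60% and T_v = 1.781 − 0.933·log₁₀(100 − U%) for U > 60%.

Drainage path length: H_d = H = 5.9 m (single drainage).
U ≤ 60%: T_v = (π/4)·U² = (π/4)×0.31² = 0.075477.
t = T_v·H_d²/c_v = 0.075477×5.9²/3.1 = 0.8475 years.

t ≈ 0.848 years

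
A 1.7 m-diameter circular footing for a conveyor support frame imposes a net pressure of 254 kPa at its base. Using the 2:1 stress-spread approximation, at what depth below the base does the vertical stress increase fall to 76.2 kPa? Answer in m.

2:1 spreading — at depth z the loaded area has grown by z in each plan dimension:
qD²/(D+z)² = Δσ_z ⇒ z = D(√(q/Δσ_z) − 1) = 1.7×(√(254/76.2) − 1) = 1.404 m

z ≈ 1.4 m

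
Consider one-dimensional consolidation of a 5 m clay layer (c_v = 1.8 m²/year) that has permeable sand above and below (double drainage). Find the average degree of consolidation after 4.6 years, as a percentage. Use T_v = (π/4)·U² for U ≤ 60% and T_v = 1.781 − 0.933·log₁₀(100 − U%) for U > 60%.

Drainage path length: H_d = H/2 = 2.5 m (double drainage).
T_v = c_v·t/H_d² = 1.8×4.6/2.5² = 1.3248.
T_v = 1.3248 corresponds to the U > 60% branch:
U = 1 − 10^((1.781 − T_v)/0.933)/100 = 0.9692

U ≈ 96.9 %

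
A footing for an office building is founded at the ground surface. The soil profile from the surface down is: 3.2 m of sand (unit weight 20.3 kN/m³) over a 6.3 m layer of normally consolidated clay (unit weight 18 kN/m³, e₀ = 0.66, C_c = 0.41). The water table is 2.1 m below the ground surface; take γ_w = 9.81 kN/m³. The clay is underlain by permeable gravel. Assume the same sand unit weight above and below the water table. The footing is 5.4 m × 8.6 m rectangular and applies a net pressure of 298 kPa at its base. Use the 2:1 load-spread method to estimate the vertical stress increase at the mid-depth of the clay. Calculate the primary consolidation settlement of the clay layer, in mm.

Mid-depth of clay below the ground surface: z = 3.2 + 6.3/2 = 6.35 m.
Total vertical stress at mid-clay: σ_v = 20.3×3.2 + 18×3.15 = 121.66 kPa.
Pore pressure: u = 9.81×(6.35 − 2.1) = 41.693 kPa.
Initial effective stress: σ'_0 = σ_v − u = 121.66 − 41.693 = 79.967 kPa.
Stress increase at mid-clay by the 2:1 spreading method:
Δσ = qBL/((B+z)(L+z)) = 298×5.4×8.6/((5.4+6.35)(8.6+6.35)) = 78.782 kPa
Final effective stress: σ'_f = σ'_0 + Δσ = 79.967 + 78.782 = 158.75 kPa.
Normally consolidated clay, so the full stress increment lies on the virgin compression line:
S_c = C_c·H/(1+e₀)·log₁₀(σ'_f/σ'_0) = 0.41×6.3/(1+0.66)×log₁₀(158.75/79.967)
    = 1.556 × 0.2978 = 0.4634 m

S_c ≈ 463 mm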